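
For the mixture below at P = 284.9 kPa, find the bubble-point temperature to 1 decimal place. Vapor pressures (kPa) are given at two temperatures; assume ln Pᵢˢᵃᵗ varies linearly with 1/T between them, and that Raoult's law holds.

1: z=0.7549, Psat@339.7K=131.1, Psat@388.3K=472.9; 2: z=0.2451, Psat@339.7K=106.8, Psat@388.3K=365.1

T = 369.6 K

Bubble-point temperature: ΣzᵢPᵢˢᵃᵗ(T) = P. Interpolate ln Pᵢˢᵃᵗ = aᵢ + bᵢ/T.
  T = 339.7 K: ΣzᵢPᵢˢᵃᵗ = 125.14 kPa
  T = 388.3 K: ΣzᵢPᵢˢᵃᵗ = 446.48 kPa
  T = 364.0 K: ΣzᵢPᵢˢᵃᵗ = 246.61 kPa
  T = 376.1 K: ΣzᵢPᵢˢᵃᵗ = 334.61 kPa
  T = 370.1 K: ΣzᵢPᵢˢᵃᵗ = 288.34 kPa
  T = 367.1 K: ΣzᵢPᵢˢᵃᵗ = 267.18 kPa
  T = 368.6 K: ΣzᵢPᵢˢᵃᵗ = 277.60 kPa
Interpolating between 368.6 K and 370.1 K gives T ≈ 369.6 K.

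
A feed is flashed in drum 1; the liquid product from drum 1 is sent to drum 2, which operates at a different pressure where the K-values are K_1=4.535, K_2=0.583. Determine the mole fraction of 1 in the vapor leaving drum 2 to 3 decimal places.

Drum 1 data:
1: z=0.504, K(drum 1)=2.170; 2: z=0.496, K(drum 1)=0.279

Drum 1:
Rachford–Rice: g(ψ₁) = Σ zᵢ(Kᵢ−1)/(1+ψ₁(Kᵢ−1)) = 0.
g(0) = ΣzᵢKᵢ − 1 = 0.232 and g(1) = 1 − Σzᵢ/Kᵢ = -1.010, so a root lies in (0, 1).
Binary case is linear: z₁(K₁−1)(1+ψ₁(K₂−1)) + z₂(K₂−1)(1+ψ₁(K₁−1)) = 0
⇒ ψ₁ = [z₁(K₁−1)+z₂(K₂−1)] / [−(K₁−1)(K₂−1)] = 0.2321/0.8436 = 0.275
Drum-1 compositions:
  1: x = 0.381, y = 0.827
  2: x = 0.619, y = 0.173
Drum-2 feed = drum-1 liquid: z₂ = (0.3813, 0.6187).
Drum 2:
Let ψ₂ = V/F and solve Σ zᵢ(Kᵢ−1)/(1+ψ₂(Kᵢ−1)) = 0.
g(0) = ΣzᵢKᵢ − 1 = 1.090 and g(1) = 1 − Σzᵢ/Kᵢ = -0.145, so a root lies in (0, 1).
Newton iteration, ψ₂⁰ = 0.5:
  ψ₂ = 0.500: g = 0.1610, g' = -0.794 → ψ₂ = 0.703
  ψ₂ = 0.703: g = 0.0218, g' = -0.608 → ψ₂ = 0.739
Converged at ψ₂ = 0.739.
  1: x = 0.106, y = 0.479
  2: x = 0.894, y = 0.521

y_1 (drum 2) = 0.479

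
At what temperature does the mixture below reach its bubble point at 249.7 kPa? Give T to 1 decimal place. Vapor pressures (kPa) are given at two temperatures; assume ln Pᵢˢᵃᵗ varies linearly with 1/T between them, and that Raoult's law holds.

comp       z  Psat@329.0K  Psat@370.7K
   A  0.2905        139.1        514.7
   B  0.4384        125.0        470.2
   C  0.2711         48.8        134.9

Bubble-point temperature: ΣzᵢPᵢˢᵃᵗ(T) = P. Interpolate ln Pᵢˢᵃᵗ = aᵢ + bᵢ/T.
  T = 329.0 K: ΣzᵢPᵢˢᵃᵗ = 108.44 kPa
  T = 370.7 K: ΣzᵢPᵢˢᵃᵗ = 392.23 kPa
  T = 349.9 K: ΣzᵢPᵢˢᵃᵗ = 214.39 kPa
  T = 360.3 K: ΣzᵢPᵢˢᵃᵗ = 292.45 kPa
  T = 355.1 K: ΣzᵢPᵢˢᵃᵗ = 250.95 kPa
  T = 352.5 K: ΣzᵢPᵢˢᵃᵗ = 232.08 kPa
Interpolating between 352.5 K and 355.1 K gives T ≈ 354.9 K.

T = 354.9 K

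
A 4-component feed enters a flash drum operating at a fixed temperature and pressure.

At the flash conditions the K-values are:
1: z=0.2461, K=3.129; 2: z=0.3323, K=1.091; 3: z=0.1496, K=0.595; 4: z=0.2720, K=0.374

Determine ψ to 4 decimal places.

ψ = 0.4232

Let ψ = V/F and solve Σ zᵢ(Kᵢ−1)/(1+ψ(Kᵢ−1)) = 0.
Feasibility: ΣzᵢKᵢ = 1.3233, Σzᵢ/Kᵢ = 1.3619 — both > 1, two phases present.
Iterate (Newton) starting at ψ = 0.5:
  ψ = 0.5000: g = -0.04111, g' = -0.5287 → ψ = 0.4222
  ψ = 0.4222: g = 0.00050, g' = -0.5445 → ψ = 0.4232
Converged at ψ = 0.4232.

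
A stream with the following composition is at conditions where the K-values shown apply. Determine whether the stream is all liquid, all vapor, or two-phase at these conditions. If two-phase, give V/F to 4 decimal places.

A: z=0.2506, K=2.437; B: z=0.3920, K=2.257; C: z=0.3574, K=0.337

ΣzᵢKᵢ = 1.6159; Σzᵢ/Kᵢ = 1.3370.
Both exceed 1, so a two-phase solution exists.
Let ψ = V/F and solve Σ zᵢ(Kᵢ−1)/(1+ψ(Kᵢ−1)) = 0.
Iterate (Newton) starting at ψ = 0.65:
  ψ = 0.6500: g = 0.04097, g' = -0.8111 → ψ = 0.7005
  ψ = 0.7005: g = -0.00096, g' = -0.8514 → ψ = 0.6994
Converged at ψ = 0.6994.

two-phase, V/F = 0.6994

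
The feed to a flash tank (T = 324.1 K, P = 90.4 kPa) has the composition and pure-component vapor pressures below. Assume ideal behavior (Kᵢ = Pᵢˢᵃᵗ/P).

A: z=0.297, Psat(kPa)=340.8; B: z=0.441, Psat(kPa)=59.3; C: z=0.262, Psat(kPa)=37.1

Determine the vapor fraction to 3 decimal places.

ψ = 0.417

Raoult's law: Kᵢ = Pᵢˢᵃᵗ/P = Pᵢˢᵃᵗ/90.4.
  K_A = 340.8/90.4 = 3.76991, K_B = 59.3/90.4 = 0.65597, K_C = 37.1/90.4 = 0.41040
Material balance + equilibrium reduce to Σ zᵢ(Kᵢ−1)/(1+ψ(Kᵢ−1)) = 0.
Feasibility: ΣzᵢKᵢ = 1.516, Σzᵢ/Kᵢ = 1.389 — both > 1, two phases present.
Newton–Raphson from ψ = 0.5:
  ψ = 0.500: g = -0.0573, g' = -0.660 → ψ = 0.413
  ψ = 0.413: g = 0.0026, g' = -0.726 → ψ = 0.417
Converged at ψ = 0.417.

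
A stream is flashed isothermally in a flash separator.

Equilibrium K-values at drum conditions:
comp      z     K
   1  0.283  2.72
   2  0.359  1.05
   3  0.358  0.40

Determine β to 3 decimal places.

Material balance + equilibrium reduce to Σ zᵢ(Kᵢ−1)/(1+β(Kᵢ−1)) = 0.
g(0) = ΣzᵢKᵢ − 1 = 0.290 and g(1) = 1 − Σzᵢ/Kᵢ = -0.341, so a root lies in (0, 1).
Newton iteration, β⁰ = 0.69:
  β = 0.690: g = -0.1266, g' = -0.551 → β = 0.460
  β = 0.460: g = -0.0075, g' = -0.508 → β = 0.445
Converged at β = 0.445.

β = 0.445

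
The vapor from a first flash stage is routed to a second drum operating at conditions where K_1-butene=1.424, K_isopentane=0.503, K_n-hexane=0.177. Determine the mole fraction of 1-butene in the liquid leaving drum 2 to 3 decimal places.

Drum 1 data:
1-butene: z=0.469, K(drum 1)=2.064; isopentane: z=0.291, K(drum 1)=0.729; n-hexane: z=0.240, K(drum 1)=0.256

x_1-butene (drum 2) = 0.584

Drum 1:
Material balance + equilibrium reduce to Σ zᵢ(Kᵢ−1)/(1+ψ₁(Kᵢ−1)) = 0.
Check two-phase: ΣzᵢKᵢ = 1.242 > 1 and Σzᵢ/Kᵢ = 1.564 > 1, so g(0) = 0.242 > 0 and g(1) = -0.564 < 0.
Newton–Raphson from ψ₁ = 0.5:
  ψ₁ = 0.500: g = -0.0498, g' = -0.592 → ψ₁ = 0.416
  ψ₁ = 0.416: g = -0.0015, g' = -0.561 → ψ₁ = 0.413
Converged at ψ₁ = 0.413.
Drum-1 compositions:
  1-butene: x = 0.326, y = 0.672
  isopentane: x = 0.328, y = 0.239
  n-hexane: x = 0.347, y = 0.089
Drum-2 feed = drum-1 vapor: z₂ = (0.6724, 0.2389, 0.0887).
Drum 2:
Rachford–Rice: g(ψ₂) = Σ zᵢ(Kᵢ−1)/(1+ψ₂(Kᵢ−1)) = 0.
Check two-phase: ΣzᵢKᵢ = 1.093 > 1 and Σzᵢ/Kᵢ = 1.448 > 1, so g(0) = 0.093 > 0 and g(1) = -0.448 < 0.
Iterate (Newton) starting at ψ₂ = 0.5:
  ψ₂ = 0.500: g = -0.0468, g' = -0.360 → ψ₂ = 0.370
  ψ₂ = 0.370: g = -0.0040, g' = -0.303 → ψ₂ = 0.357
Converged at ψ₂ = 0.357.
  1-butene: x = 0.584, y = 0.832
  isopentane: x = 0.290, y = 0.146
  n-hexane: x = 0.126, y = 0.022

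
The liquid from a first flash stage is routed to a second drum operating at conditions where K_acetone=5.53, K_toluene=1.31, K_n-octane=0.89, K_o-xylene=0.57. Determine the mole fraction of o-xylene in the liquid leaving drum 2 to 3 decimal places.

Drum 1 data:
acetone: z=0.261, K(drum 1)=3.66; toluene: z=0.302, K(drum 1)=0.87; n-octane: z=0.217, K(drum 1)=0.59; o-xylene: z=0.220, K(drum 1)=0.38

Drum 1:
Let ψ₁ = V/F and solve Σ zᵢ(Kᵢ−1)/(1+ψ₁(Kᵢ−1)) = 0.
Check two-phase: ΣzᵢKᵢ = 1.430 > 1 and Σzᵢ/Kᵢ = 1.365 > 1, so g(0) = 0.430 > 0 and g(1) = -0.365 < 0.
Newton iteration, ψ₁⁰ = 0.5:
  ψ₁ = 0.500: g = -0.0536, g' = -0.581 → ψ₁ = 0.408
  ψ₁ = 0.408: g = 0.0022, g' = -0.635 → ψ₁ = 0.411
Converged at ψ₁ = 0.411.
Drum-1 compositions:
  acetone: x = 0.125, y = 0.456
  toluene: x = 0.319, y = 0.278
  n-octane: x = 0.261, y = 0.154
  o-xylene: x = 0.295, y = 0.112
Drum-2 feed = drum-1 liquid: z₂ = (0.1246, 0.3191, 0.2610, 0.2953).
Drum 2:
Let ψ₂ = V/F and solve Σ zᵢ(Kᵢ−1)/(1+ψ₂(Kᵢ−1)) = 0.
Check two-phase: ΣzᵢKᵢ = 1.508 > 1 and Σzᵢ/Kᵢ = 1.077 > 1, so g(0) = 0.508 > 0 and g(1) = -0.077 < 0.
Newton iteration, ψ₂⁰ = 0.5:
  ψ₂ = 0.500: g = 0.0664, g' = -0.355 → ψ₂ = 0.687
  ψ₂ = 0.687: g = 0.0076, g' = -0.286 → ψ₂ = 0.714
Converged at ψ₂ = 0.714.
  acetone: x = 0.029, y = 0.163
  toluene: x = 0.261, y = 0.342
  n-octane: x = 0.283, y = 0.252
  o-xylene: x = 0.426, y = 0.243

x_o-xylene (drum 2) = 0.426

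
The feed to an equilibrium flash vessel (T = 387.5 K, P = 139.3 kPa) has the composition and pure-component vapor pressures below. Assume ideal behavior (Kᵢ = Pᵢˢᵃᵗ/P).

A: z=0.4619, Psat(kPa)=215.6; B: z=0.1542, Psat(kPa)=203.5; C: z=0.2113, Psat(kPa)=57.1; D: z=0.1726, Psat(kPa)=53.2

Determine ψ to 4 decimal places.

Raoult's law: Kᵢ = Pᵢˢᵃᵗ/P = Pᵢˢᵃᵗ/139.3.
  K_A = 215.6/139.3 = 1.547739, K_B = 203.5/139.3 = 1.460876, K_C = 57.1/139.3 = 0.409907, K_D = 53.2/139.3 = 0.381910
Material balance + equilibrium reduce to Σ zᵢ(Kᵢ−1)/(1+ψ(Kᵢ−1)) = 0.
Check two-phase: ΣzᵢKᵢ = 1.0927 > 1 and Σzᵢ/Kᵢ = 1.3714 > 1, so g(0) = 0.0927 > 0 and g(1) = -0.3714 < 0.
Newton iteration, ψ⁰ = 0.5:
  ψ = 0.5000: g = -0.07491, g' = -0.3932 → ψ = 0.3095
  ψ = 0.3095: g = -0.00594, g' = -0.3374 → ψ = 0.2919
  ψ = 0.2919: g = -0.00003, g' = -0.3340 → ψ = 0.2918
Converged at ψ = 0.2918.

ψ = 0.2918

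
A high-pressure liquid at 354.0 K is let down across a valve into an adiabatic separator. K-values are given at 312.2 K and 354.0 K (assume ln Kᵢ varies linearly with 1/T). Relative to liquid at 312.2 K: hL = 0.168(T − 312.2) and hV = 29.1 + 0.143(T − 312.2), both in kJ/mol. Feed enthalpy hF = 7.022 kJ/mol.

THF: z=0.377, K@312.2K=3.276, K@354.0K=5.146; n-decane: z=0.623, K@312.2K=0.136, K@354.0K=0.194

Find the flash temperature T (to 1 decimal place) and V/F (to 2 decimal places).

Adiabatic flash: solve Rachford–Rice at each trial T, then check hF = ψ·hV(T) + (1−ψ)·hL(T).
  T = 312.2 K: K = (3.276, 0.136), RR gives ψ = 0.163, H_out = 4.732 kJ/mol
  T = 354.0 K: K = (5.146, 0.194), RR gives ψ = 0.317, H_out = 15.929 kJ/mol
  T = 333.1 K: K = (4.164, 0.164), RR gives ψ = 0.254, H_out = 10.776 kJ/mol
  T = 322.6 K: K = (3.706, 0.150), RR gives ψ = 0.213, H_out = 7.896 kJ/mol
  T = 317.4 K: K = (3.488, 0.143), RR gives ψ = 0.189, H_out = 6.361 kJ/mol
  T = 320.0 K: K = (3.596, 0.146), RR gives ψ = 0.202, H_out = 7.139 kJ/mol
  T = 318.7 K: K = (3.542, 0.145), RR gives ψ = 0.196, H_out = 6.753 kJ/mol
Linear interpolation between T = 318.7 (H_out = 6.753) and T = 320.0 (H_out = 7.139) on hF = 7.022 gives T ≈ 319.6 K, at which ψ = 0.20.

T = 319.6 K, V/F = 0.20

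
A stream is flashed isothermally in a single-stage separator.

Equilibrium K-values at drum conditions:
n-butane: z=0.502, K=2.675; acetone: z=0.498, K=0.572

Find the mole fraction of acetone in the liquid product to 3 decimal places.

Let ψ = V/F and solve Σ zᵢ(Kᵢ−1)/(1+ψ(Kᵢ−1)) = 0.
g(0) = ΣzᵢKᵢ − 1 = 0.628 and g(1) = 1 − Σzᵢ/Kᵢ = -0.058, so a root lies in (0, 1).
Binary case is linear: z₁(K₁−1)(1+ψ(K₂−1)) + z₂(K₂−1)(1+ψ(K₁−1)) = 0
⇒ ψ = [z₁(K₁−1)+z₂(K₂−1)] / [−(K₁−1)(K₂−1)] = 0.6277/0.7169 = 0.876
Compositions from xᵢ = zᵢ/(1+ψ(Kᵢ−1)), yᵢ = Kᵢxᵢ:
  n-butane: x = 0.204, y = 0.544
  acetone: x = 0.796, y = 0.456

x_acetone = 0.796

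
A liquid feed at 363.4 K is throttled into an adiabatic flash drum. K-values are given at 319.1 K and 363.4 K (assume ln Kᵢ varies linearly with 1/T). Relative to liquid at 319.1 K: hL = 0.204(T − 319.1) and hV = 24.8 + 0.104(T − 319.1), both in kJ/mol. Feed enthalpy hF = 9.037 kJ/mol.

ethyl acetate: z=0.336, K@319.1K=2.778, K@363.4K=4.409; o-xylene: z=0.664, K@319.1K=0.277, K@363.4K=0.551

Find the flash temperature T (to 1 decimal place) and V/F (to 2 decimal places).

T = 335.5 K, V/F = 0.25

Adiabatic flash: solve Rachford–Rice at each trial T, then check hF = ψ·hV(T) + (1−ψ)·hL(T).
  T = 319.1 K: K = (2.778, 0.277), RR gives ψ = 0.091, H_out = 2.264 kJ/mol
  T = 363.4 K: K = (4.409, 0.551), RR gives ψ = 0.554, H_out = 20.313 kJ/mol
  T = 341.2 K: K = (3.551, 0.399), RR gives ψ = 0.299, H_out = 11.261 kJ/mol
  T = 330.1 K: K = (3.152, 0.334), RR gives ψ = 0.196, H_out = 6.893 kJ/mol
  T = 335.6 K: K = (3.347, 0.366), RR gives ψ = 0.247, H_out = 9.076 kJ/mol
  T = 332.9 K: K = (3.250, 0.350), RR gives ψ = 0.222, H_out = 8.011 kJ/mol
  T = 334.2 K: K = (3.297, 0.357), RR gives ψ = 0.234, H_out = 8.525 kJ/mol
Linear interpolation between T = 334.2 (H_out = 8.525) and T = 335.6 (H_out = 9.076) on hF = 9.037 gives T ≈ 335.5 K, at which ψ = 0.25.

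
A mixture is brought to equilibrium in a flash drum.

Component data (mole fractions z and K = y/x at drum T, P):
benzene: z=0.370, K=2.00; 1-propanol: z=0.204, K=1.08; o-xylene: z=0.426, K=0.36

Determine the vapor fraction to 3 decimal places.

Newton iteration, ψ⁰ = 0.5:
  ψ = 0.500: g = -0.1386, g' = -0.543 → ψ = 0.245
  ψ = 0.245: g = -0.0100, g' = -0.485 → ψ = 0.224
Converged at ψ = 0.224.

ψ = 0.224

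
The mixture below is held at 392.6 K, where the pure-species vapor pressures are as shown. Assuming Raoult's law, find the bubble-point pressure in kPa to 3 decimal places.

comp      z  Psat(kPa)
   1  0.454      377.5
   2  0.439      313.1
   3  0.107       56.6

Pbub = 314.892 kPa

At the bubble point ψ → 0, so ΣzᵢKᵢ = 1 with Kᵢ = Pᵢˢᵃᵗ/P ⇒ P = ΣzᵢPᵢˢᵃᵗ.
P = 0.454·377.5 + 0.439·313.1 + 0.107·56.6 = 314.892 kPa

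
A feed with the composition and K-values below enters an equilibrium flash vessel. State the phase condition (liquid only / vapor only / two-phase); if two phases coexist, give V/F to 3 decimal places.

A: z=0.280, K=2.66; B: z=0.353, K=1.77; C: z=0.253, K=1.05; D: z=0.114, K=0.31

vapor only

ΣzᵢKᵢ = 1.671; Σzᵢ/Kᵢ = 0.913.
Since Σzᵢ/Kᵢ < 1 the mixture is above its dew point — single vapor phase.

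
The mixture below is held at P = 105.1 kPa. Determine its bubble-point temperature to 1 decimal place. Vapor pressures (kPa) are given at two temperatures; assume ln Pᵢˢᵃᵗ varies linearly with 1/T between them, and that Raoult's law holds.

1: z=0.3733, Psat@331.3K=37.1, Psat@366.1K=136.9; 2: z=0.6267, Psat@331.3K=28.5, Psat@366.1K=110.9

T = 362.2 K

Bubble-point temperature: ΣzᵢPᵢˢᵃᵗ(T) = P. Interpolate ln Pᵢˢᵃᵗ = aᵢ + bᵢ/T.
  T = 331.3 K: ΣzᵢPᵢˢᵃᵗ = 31.71 kPa
  T = 366.1 K: ΣzᵢPᵢˢᵃᵗ = 120.61 kPa
  T = 348.7 K: ΣzᵢPᵢˢᵃᵗ = 63.93 kPa
  T = 357.4 K: ΣzᵢPᵢˢᵃᵗ = 88.49 kPa
  T = 361.8 K: ΣzᵢPᵢˢᵃᵗ = 103.68 kPa
  T = 364.0 K: ΣzᵢPᵢˢᵃᵗ = 112.07 kPa
Interpolating between 361.8 K and 364.0 K gives T ≈ 362.2 K.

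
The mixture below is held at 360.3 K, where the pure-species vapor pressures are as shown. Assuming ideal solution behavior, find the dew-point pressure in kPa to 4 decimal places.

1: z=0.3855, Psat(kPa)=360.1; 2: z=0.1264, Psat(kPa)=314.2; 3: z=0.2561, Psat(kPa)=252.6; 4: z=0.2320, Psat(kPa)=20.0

Pdew = 70.9890 kPa

At the dew point ψ → 1, so Σzᵢ/Kᵢ = 1 with Kᵢ = Pᵢˢᵃᵗ/P ⇒ 1/P = Σzᵢ/Pᵢˢᵃᵗ.
1/P = 0.3855/360.1 + 0.1264/314.2 + 0.2561/252.6 + 0.2320/20.0 = 0.0140867 ⇒ P = 70.9890 kPa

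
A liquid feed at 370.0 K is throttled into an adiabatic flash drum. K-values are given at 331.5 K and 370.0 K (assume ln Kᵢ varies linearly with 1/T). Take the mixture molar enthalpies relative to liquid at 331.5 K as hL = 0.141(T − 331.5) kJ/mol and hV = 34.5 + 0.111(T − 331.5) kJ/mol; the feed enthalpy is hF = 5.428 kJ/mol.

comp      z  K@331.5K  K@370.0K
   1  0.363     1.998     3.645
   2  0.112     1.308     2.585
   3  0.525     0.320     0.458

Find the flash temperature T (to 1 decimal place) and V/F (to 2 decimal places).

Adiabatic flash: solve Rachford–Rice at each trial T, then check hF = ψ·hV(T) + (1−ψ)·hL(T).
  T = 331.5 K: K = (1.998, 1.308, 0.320), RR gives ψ = 0.066, H_out = 2.272 kJ/mol
  T = 370.0 K: K = (3.645, 2.585, 0.458), RR gives ψ = 0.652, H_out = 27.154 kJ/mol
  T = 350.8 K: K = (2.746, 1.875, 0.387), RR gives ψ = 0.425, H_out = 17.130 kJ/mol
  T = 341.1 K: K = (2.351, 1.573, 0.353), RR gives ψ = 0.274, H_out = 10.734 kJ/mol
  T = 336.3 K: K = (2.170, 1.436, 0.336), RR gives ψ = 0.180, H_out = 6.873 kJ/mol
  T = 333.9 K: K = (2.083, 1.371, 0.328), RR gives ψ = 0.126, H_out = 4.683 kJ/mol
Linear interpolation between T = 333.9 (H_out = 4.683) and T = 336.3 (H_out = 6.873) on hF = 5.428 gives T ≈ 334.7 K, at which ψ = 0.14.

T = 334.7 K, V/F = 0.14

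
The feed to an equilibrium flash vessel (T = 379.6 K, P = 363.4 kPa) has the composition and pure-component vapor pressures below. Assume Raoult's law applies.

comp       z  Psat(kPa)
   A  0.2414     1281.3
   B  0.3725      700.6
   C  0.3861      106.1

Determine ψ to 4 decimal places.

Raoult's law: Kᵢ = Pᵢˢᵃᵗ/P = Pᵢˢᵃᵗ/363.4.
  K_A = 1281.3/363.4 = 3.525867, K_B = 700.6/363.4 = 1.927903, K_C = 106.1/363.4 = 0.291965
Iterate (Newton) starting at ψ = 0.5:
  ψ = 0.5000: g = 0.08236, g' = -0.9142 → ψ = 0.5901
  ψ = 0.5901: g = -0.00137, g' = -0.9533 → ψ = 0.5886
Converged at ψ = 0.5886.

ψ = 0.5886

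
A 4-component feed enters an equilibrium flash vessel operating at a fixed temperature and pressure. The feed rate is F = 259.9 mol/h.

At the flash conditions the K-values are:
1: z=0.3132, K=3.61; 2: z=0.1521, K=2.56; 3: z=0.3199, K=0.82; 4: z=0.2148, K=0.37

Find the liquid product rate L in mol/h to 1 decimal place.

L = 40.2 mol/h

Rachford–Rice: g(ψ) = Σ zᵢ(Kᵢ−1)/(1+ψ(Kᵢ−1)) = 0.
Feasibility: ΣzᵢKᵢ = 1.8618, Σzᵢ/Kᵢ = 1.1168 — both > 1, two phases present.
Newton iteration, ψ⁰ = 0.5:
  ψ = 0.5000: g = 0.22711, g' = -0.7126 → ψ = 0.8187
  ψ = 0.8187: g = 0.01779, g' = -0.6661 → ψ = 0.8454
  ψ = 0.8454: g = -0.00019, g' = -0.6810 → ψ = 0.8451
Converged at ψ = 0.8451.
Then V = ψ·F = 0.8451·259.9 = 219.7 mol/h and L = F − V = 40.2 mol/h.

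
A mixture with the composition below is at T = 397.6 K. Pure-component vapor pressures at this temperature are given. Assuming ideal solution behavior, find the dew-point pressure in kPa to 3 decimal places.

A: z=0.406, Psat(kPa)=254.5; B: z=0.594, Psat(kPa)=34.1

Pdew = 52.591 kPa

At the dew point ψ → 1, so Σzᵢ/Kᵢ = 1 with Kᵢ = Pᵢˢᵃᵗ/P ⇒ 1/P = Σzᵢ/Pᵢˢᵃᵗ.
1/P = 0.406/254.5 + 0.594/34.1 = 0.019015 ⇒ P = 52.591 kPa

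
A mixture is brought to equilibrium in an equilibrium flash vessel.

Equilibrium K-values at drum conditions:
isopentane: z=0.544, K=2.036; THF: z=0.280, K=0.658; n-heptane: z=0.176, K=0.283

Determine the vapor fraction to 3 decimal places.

Material balance + equilibrium reduce to Σ zᵢ(Kᵢ−1)/(1+ψ(Kᵢ−1)) = 0.
Feasibility: ΣzᵢKᵢ = 1.342, Σzᵢ/Kᵢ = 1.315 — both > 1, two phases present.
Iterate (Newton) starting at ψ = 0.52:
  ψ = 0.520: g = 0.0486, g' = -0.525 → ψ = 0.613
  ψ = 0.613: g = -0.0014, g' = -0.559 → ψ = 0.610
Converged at ψ = 0.610.

ψ = 0.610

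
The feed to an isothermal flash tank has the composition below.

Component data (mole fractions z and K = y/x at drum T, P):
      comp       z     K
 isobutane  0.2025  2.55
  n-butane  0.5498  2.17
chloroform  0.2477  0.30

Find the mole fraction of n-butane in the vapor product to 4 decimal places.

y_n-butane = 0.5884

Material balance + equilibrium reduce to Σ zᵢ(Kᵢ−1)/(1+ψ(Kᵢ−1)) = 0.
g(0) = ΣzᵢKᵢ − 1 = 0.7838 and g(1) = 1 − Σzᵢ/Kᵢ = -0.1584, so a root lies in (0, 1).
Newton–Raphson from ψ = 0.61:
  ψ = 0.6100: g = 0.23410, g' = -0.7545 → ψ = 0.9203
  ψ = 0.9203: g = -0.04821, g' = -1.2159 → ψ = 0.8806
  ψ = 0.8806: g = -0.00251, g' = -1.0946 → ψ = 0.8783
Converged at ψ = 0.8783.
Compositions from xᵢ = zᵢ/(1+ψ(Kᵢ−1)), yᵢ = Kᵢxᵢ:
  isobutane: x = 0.0858, y = 0.2187
  n-butane: x = 0.2712, y = 0.5884
  chloroform: x = 0.6431, y = 0.1929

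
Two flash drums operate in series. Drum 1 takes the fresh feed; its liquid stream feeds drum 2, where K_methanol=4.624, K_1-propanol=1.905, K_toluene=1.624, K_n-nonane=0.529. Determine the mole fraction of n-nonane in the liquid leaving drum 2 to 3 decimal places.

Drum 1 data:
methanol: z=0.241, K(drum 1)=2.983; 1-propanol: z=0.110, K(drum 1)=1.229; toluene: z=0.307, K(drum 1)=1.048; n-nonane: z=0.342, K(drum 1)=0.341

x_n-nonane (drum 2) = 0.690

Drum 1:
Rachford–Rice: g(ψ₁) = Σ zᵢ(Kᵢ−1)/(1+ψ₁(Kᵢ−1)) = 0.
Check two-phase: ΣzᵢKᵢ = 1.292 > 1 and Σzᵢ/Kᵢ = 1.466 > 1, so g(0) = 0.292 > 0 and g(1) = -0.466 < 0.
Newton–Raphson from ψ₁ = 0.44:
  ψ₁ = 0.440: g = -0.0249, g' = -0.570 → ψ₁ = 0.396
Converged at ψ₁ = 0.396.
Drum-1 compositions:
  methanol: x = 0.135, y = 0.402
  1-propanol: x = 0.101, y = 0.124
  toluene: x = 0.301, y = 0.316
  n-nonane: x = 0.463, y = 0.158
Drum-2 feed = drum-1 liquid: z₂ = (0.1349, 0.1008, 0.3013, 0.4630).
Drum 2:
Let ψ₂ = V/F and solve Σ zᵢ(Kᵢ−1)/(1+ψ₂(Kᵢ−1)) = 0.
Check two-phase: ΣzᵢKᵢ = 1.550 > 1 and Σzᵢ/Kᵢ = 1.143 > 1, so g(0) = 0.550 > 0 and g(1) = -0.143 < 0.
Newton–Raphson from ψ₂ = 0.44:
  ψ₂ = 0.440: g = 0.1262, g' = -0.541 → ψ₂ = 0.673
  ψ₂ = 0.673: g = 0.0120, g' = -0.460 → ψ₂ = 0.699
Converged at ψ₂ = 0.699.
  methanol: x = 0.038, y = 0.177
  1-propanol: x = 0.062, y = 0.118
  toluene: x = 0.210, y = 0.341
  n-nonane: x = 0.690, y = 0.365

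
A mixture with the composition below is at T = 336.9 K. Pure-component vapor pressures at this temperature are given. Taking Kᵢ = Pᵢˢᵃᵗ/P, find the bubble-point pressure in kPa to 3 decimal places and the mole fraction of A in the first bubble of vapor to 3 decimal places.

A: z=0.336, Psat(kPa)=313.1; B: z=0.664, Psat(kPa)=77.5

At the bubble point ψ → 0, so ΣzᵢKᵢ = 1 with Kᵢ = Pᵢˢᵃᵗ/P ⇒ P = ΣzᵢPᵢˢᵃᵗ.
P = 0.336·313.1 + 0.664·77.5 = 156.662 kPa
yᵢ = zᵢPᵢˢᵃᵗ/P ⇒ y_A = 0.336·313.1/156.662 = 0.672

Pbub = 156.662 kPa, y_A = 0.672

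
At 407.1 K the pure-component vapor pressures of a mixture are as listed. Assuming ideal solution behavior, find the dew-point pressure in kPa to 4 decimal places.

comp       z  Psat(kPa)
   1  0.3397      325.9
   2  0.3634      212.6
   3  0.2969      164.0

At the dew point ψ → 1, so Σzᵢ/Kᵢ = 1 with Kᵢ = Pᵢˢᵃᵗ/P ⇒ 1/P = Σzᵢ/Pᵢˢᵃᵗ.
1/P = 0.3397/325.9 + 0.3634/212.6 + 0.2969/164.0 = 0.0045620 ⇒ P = 219.2010 kPa

Pdew = 219.2010 kPa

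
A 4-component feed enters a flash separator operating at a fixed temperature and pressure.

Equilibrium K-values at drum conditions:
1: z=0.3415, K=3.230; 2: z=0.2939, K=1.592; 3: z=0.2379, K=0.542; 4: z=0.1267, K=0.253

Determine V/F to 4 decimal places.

V/F = 0.7809

Iterate (Newton) starting at V/F = 0.5:
  V/F = 0.5000: g = 0.20193, g' = -0.7050 → V/F = 0.7864
  V/F = 0.7864: g = -0.00443, g' = -0.8092 → V/F = 0.7809
Converged at V/F = 0.7809.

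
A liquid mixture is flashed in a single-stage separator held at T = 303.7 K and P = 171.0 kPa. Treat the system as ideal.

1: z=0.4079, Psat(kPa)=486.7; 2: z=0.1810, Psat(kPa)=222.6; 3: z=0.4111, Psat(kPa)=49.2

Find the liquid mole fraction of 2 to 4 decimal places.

Raoult's law: Kᵢ = Pᵢˢᵃᵗ/P = Pᵢˢᵃᵗ/171.0.
  K_1 = 486.7/171.0 = 2.846199, K_2 = 222.6/171.0 = 1.301754, K_3 = 49.2/171.0 = 0.287719
Material balance + equilibrium reduce to Σ zᵢ(Kᵢ−1)/(1+β(Kᵢ−1)) = 0.
Check two-phase: ΣzᵢKᵢ = 1.5149 > 1 and Σzᵢ/Kᵢ = 1.7112 > 1, so g(0) = 0.5149 > 0 and g(1) = -0.7112 < 0.
Newton–Raphson from β = 0.53:
  β = 0.5300: g = -0.04268, g' = -0.9057 → β = 0.4829
  β = 0.4829: g = -0.00052, g' = -0.8857 → β = 0.4823
Converged at β = 0.4823.
Compositions from xᵢ = zᵢ/(1+β(Kᵢ−1)), yᵢ = Kᵢxᵢ:
  1: x = 0.2158, y = 0.6141
  2: x = 0.1580, y = 0.2057
  3: x = 0.6262, y = 0.1802

x_2 = 0.1580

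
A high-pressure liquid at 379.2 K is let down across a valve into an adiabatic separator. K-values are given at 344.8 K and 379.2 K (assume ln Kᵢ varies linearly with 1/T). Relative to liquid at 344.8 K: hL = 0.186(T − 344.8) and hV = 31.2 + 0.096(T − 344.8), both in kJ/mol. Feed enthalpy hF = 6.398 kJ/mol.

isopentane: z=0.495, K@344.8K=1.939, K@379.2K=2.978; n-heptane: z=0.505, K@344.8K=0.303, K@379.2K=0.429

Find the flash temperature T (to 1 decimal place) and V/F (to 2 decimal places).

T = 346.2 K, V/F = 0.20

Adiabatic flash: solve Rachford–Rice at each trial T, then check hF = ψ·hV(T) + (1−ψ)·hL(T).
  T = 344.8 K: K = (1.939, 0.303), RR gives ψ = 0.172, H_out = 5.378 kJ/mol
  T = 379.2 K: K = (2.978, 0.429), RR gives ψ = 0.612, H_out = 23.587 kJ/mol
  T = 362.0 K: K = (2.428, 0.364), RR gives ψ = 0.424, H_out = 15.771 kJ/mol
  T = 353.4 K: K = (2.176, 0.333), RR gives ψ = 0.312, H_out = 11.096 kJ/mol
  T = 349.1 K: K = (2.055, 0.318), RR gives ψ = 0.247, H_out = 8.408 kJ/mol
  T = 347.0 K: K = (1.998, 0.310), RR gives ψ = 0.212, H_out = 6.977 kJ/mol
Linear interpolation between T = 344.8 (H_out = 5.378) and T = 347.0 (H_out = 6.977) on hF = 6.398 gives T ≈ 346.2 K, at which ψ = 0.20.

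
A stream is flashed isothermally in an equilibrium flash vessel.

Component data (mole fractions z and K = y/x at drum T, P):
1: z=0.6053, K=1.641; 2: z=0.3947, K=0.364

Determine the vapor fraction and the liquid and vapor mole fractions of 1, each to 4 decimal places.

Newton iteration, ψ⁰ = 0.34:
  ψ = 0.3400: g = -0.00172, g' = -0.4276 → ψ = 0.3360
Converged at ψ = 0.3360.
Compositions from xᵢ = zᵢ/(1+ψ(Kᵢ−1)), yᵢ = Kᵢxᵢ:
  1: x = 0.4980, y = 0.8173
  2: x = 0.5020, y = 0.1827

ψ = 0.3360, x_1 = 0.4980, y_1 = 0.8173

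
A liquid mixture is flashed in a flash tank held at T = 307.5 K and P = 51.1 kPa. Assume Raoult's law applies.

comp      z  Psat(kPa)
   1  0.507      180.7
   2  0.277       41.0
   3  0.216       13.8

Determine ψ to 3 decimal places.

ψ = 0.781

Raoult's law: Kᵢ = Pᵢˢᵃᵗ/P = Pᵢˢᵃᵗ/51.1.
  K_1 = 180.7/51.1 = 3.53620, K_2 = 41.0/51.1 = 0.80235, K_3 = 13.8/51.1 = 0.27006
Let ψ = V/F and solve Σ zᵢ(Kᵢ−1)/(1+ψ(Kᵢ−1)) = 0.
Check two-phase: ΣzᵢKᵢ = 2.073 > 1 and Σzᵢ/Kᵢ = 1.288 > 1, so g(0) = 1.073 > 0 and g(1) = -0.288 < 0.
Newton–Raphson from ψ = 0.5:
  ψ = 0.500: g = 0.2579, g' = -0.933 → ψ = 0.777
  ψ = 0.777: g = 0.0044, g' = -0.998 → ψ = 0.781
Converged at ψ = 0.781.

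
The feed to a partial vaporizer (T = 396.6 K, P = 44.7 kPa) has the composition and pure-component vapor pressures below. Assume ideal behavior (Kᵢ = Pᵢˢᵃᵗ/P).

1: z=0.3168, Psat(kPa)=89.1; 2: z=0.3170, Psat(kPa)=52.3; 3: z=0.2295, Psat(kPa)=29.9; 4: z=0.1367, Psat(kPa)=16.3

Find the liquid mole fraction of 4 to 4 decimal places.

Raoult's law: Kᵢ = Pᵢˢᵃᵗ/P = Pᵢˢᵃᵗ/44.7.
  K_1 = 89.1/44.7 = 1.993289, K_2 = 52.3/44.7 = 1.170022, K_3 = 29.9/44.7 = 0.668904, K_4 = 16.3/44.7 = 0.364653
Newton iteration, ψ⁰ = 0.5:
  ψ = 0.5000: g = 0.04158, g' = -0.3020 → ψ = 0.6377
  ψ = 0.6377: g = -0.00106, g' = -0.3210 → ψ = 0.6344
Converged at ψ = 0.6344.
Compositions from xᵢ = zᵢ/(1+ψ(Kᵢ−1)), yᵢ = Kᵢxᵢ:
  1: x = 0.1943, y = 0.3874
  2: x = 0.2861, y = 0.3348
  3: x = 0.2905, y = 0.1943
  4: x = 0.2290, y = 0.0835

x_4 = 0.2290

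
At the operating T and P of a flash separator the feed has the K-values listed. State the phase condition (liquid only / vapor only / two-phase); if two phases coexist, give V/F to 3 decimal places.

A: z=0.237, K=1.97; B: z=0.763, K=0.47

ΣzᵢKᵢ = 0.825; Σzᵢ/Kᵢ = 1.744.
Since ΣzᵢKᵢ < 1 the mixture is below its bubble point — single liquid phase.

liquid only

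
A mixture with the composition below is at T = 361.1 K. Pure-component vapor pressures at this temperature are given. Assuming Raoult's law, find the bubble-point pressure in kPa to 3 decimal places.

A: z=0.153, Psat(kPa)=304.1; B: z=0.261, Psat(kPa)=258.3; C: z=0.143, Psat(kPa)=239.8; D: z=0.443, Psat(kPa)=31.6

At the bubble point ψ → 0, so ΣzᵢKᵢ = 1 with Kᵢ = Pᵢˢᵃᵗ/P ⇒ P = ΣzᵢPᵢˢᵃᵗ.
P = 0.153·304.1 + 0.261·258.3 + 0.143·239.8 + 0.443·31.6 = 162.234 kPa

Pbub = 162.234 kPa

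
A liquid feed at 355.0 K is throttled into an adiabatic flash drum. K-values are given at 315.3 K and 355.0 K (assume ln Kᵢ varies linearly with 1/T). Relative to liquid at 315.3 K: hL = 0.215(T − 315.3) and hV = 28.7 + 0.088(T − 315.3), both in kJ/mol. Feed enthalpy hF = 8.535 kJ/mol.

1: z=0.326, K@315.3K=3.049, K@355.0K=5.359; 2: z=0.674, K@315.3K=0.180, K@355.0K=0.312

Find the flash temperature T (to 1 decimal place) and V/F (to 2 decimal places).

T = 331.4 K, V/F = 0.19

Adiabatic flash: solve Rachford–Rice at each trial T, then check hF = ψ·hV(T) + (1−ψ)·hL(T).
  T = 315.3 K: K = (3.049, 0.180), RR gives ψ = 0.069, H_out = 1.969 kJ/mol
  T = 355.0 K: K = (5.359, 0.312), RR gives ψ = 0.319, H_out = 16.088 kJ/mol
  T = 335.1 K: K = (4.107, 0.241), RR gives ψ = 0.212, H_out = 9.820 kJ/mol
  T = 325.2 K: K = (3.555, 0.209), RR gives ψ = 0.148, H_out = 6.200 kJ/mol
  T = 330.1 K: K = (3.823, 0.224), RR gives ψ = 0.182, H_out = 8.051 kJ/mol
  T = 332.6 K: K = (3.963, 0.232), RR gives ψ = 0.197, H_out = 8.949 kJ/mol
  T = 331.4 K: K = (3.895, 0.229), RR gives ψ = 0.190, H_out = 8.521 kJ/mol
Linear interpolation between T = 331.4 (H_out = 8.521) and T = 332.6 (H_out = 8.949) on hF = 8.535 gives T ≈ 331.4 K, at which ψ = 0.19.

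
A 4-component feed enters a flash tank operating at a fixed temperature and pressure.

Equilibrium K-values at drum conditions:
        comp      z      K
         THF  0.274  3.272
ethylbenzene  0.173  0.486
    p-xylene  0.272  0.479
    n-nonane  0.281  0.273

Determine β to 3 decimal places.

β = 0.137

Rachford–Rice: g(β) = Σ zᵢ(Kᵢ−1)/(1+β(Kᵢ−1)) = 0.
Check two-phase: ΣzᵢKᵢ = 1.188 > 1 and Σzᵢ/Kᵢ = 2.037 > 1, so g(0) = 0.188 > 0 and g(1) = -1.037 < 0.
Newton–Raphson from β = 0.5:
  β = 0.500: g = -0.3408, g' = -0.894 → β = 0.119
  β = 0.119: g = 0.0207, g' = -1.190 → β = 0.136
  β = 0.136: g = 0.0004, g' = -1.146 → β = 0.137
Converged at β = 0.137.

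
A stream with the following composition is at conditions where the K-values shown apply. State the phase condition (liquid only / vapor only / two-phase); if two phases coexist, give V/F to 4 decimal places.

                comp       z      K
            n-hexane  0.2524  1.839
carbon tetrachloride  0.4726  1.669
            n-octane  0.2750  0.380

two-phase, V/F = 0.7900

ΣzᵢKᵢ = 1.3574; Σzᵢ/Kᵢ = 1.1441.
Both exceed 1, so a two-phase solution exists.
Let ψ = V/F and solve Σ zᵢ(Kᵢ−1)/(1+ψ(Kᵢ−1)) = 0.
Iterate (Newton) starting at ψ = 0.5:
  ψ = 0.5000: g = 0.13900, g' = -0.4290 → ψ = 0.8240
  ψ = 0.8240: g = -0.01958, g' = -0.5919 → ψ = 0.7909
  ψ = 0.7909: g = -0.00051, g' = -0.5617 → ψ = 0.7900
Converged at ψ = 0.7900.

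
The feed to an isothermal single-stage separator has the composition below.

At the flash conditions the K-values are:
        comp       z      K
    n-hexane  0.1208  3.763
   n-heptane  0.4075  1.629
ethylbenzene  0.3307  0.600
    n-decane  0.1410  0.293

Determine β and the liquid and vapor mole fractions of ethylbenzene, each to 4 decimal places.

β = 0.5307, x_ethylbenzene = 0.4198, y_ethylbenzene = 0.2519

Rachford–Rice: g(β) = Σ zᵢ(Kᵢ−1)/(1+β(Kᵢ−1)) = 0.
Feasibility: ΣzᵢKᵢ = 1.3581, Σzᵢ/Kᵢ = 1.3147 — both > 1, two phases present.
Newton iteration, β⁰ = 0.42:
  β = 0.4200: g = 0.05646, g' = -0.5175 → β = 0.5291
  β = 0.5291: g = 0.00083, g' = -0.5079 → β = 0.5307
Converged at β = 0.5307.
Compositions from xᵢ = zᵢ/(1+β(Kᵢ−1)), yᵢ = Kᵢxᵢ:
  n-hexane: x = 0.0490, y = 0.1843
  n-heptane: x = 0.3055, y = 0.4977
  ethylbenzene: x = 0.4198, y = 0.2519
  n-decane: x = 0.2257, y = 0.0661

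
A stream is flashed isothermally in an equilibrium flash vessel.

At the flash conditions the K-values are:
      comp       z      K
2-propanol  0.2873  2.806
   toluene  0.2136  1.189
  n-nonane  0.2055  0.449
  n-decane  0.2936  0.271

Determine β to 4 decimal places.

Rachford–Rice: g(β) = Σ zᵢ(Kᵢ−1)/(1+β(Kᵢ−1)) = 0.
Check two-phase: ΣzᵢKᵢ = 1.2320 > 1 and Σzᵢ/Kᵢ = 1.8231 > 1, so g(0) = 0.2320 > 0 and g(1) = -0.8231 < 0.
Newton–Raphson from β = 0.5:
  β = 0.5000: g = -0.18354, g' = -0.7703 → β = 0.2617
  β = 0.2617: g = -0.00602, g' = -0.7625 → β = 0.2538
  β = 0.2538: g = 0.00002, g' = -0.7668 → β = 0.2539
Converged at β = 0.2539.

β = 0.2539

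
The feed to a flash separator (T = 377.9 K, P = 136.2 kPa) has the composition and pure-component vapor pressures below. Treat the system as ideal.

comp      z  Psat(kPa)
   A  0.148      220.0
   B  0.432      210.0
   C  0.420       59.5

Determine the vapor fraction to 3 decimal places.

Raoult's law: Kᵢ = Pᵢˢᵃᵗ/P = Pᵢˢᵃᵗ/136.2.
  K_A = 220.0/136.2 = 1.61527, K_B = 210.0/136.2 = 1.54185, K_C = 59.5/136.2 = 0.43686
Iterate (Newton) starting at ψ = 0.5:
  ψ = 0.500: g = -0.0754, g' = -0.369 → ψ = 0.296
  ψ = 0.296: g = -0.0050, g' = -0.326 → ψ = 0.280
Converged at ψ = 0.280.

ψ = 0.280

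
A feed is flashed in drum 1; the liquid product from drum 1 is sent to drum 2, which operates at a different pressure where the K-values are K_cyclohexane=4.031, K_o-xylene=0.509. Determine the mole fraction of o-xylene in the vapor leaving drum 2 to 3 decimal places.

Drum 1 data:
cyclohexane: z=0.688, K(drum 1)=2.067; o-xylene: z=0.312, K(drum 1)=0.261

Drum 1:
Rachford–Rice: g(ψ₁) = Σ zᵢ(Kᵢ−1)/(1+ψ₁(Kᵢ−1)) = 0.
Check two-phase: ΣzᵢKᵢ = 1.504 > 1 and Σzᵢ/Kᵢ = 1.528 > 1, so g(0) = 0.504 > 0 and g(1) = -0.528 < 0.
Binary case is linear: z₁(K₁−1)(1+ψ₁(K₂−1)) + z₂(K₂−1)(1+ψ₁(K₁−1)) = 0
⇒ ψ₁ = [z₁(K₁−1)+z₂(K₂−1)] / [−(K₁−1)(K₂−1)] = 0.5035/0.7885 = 0.639
Drum-1 compositions:
  cyclohexane: x = 0.409, y = 0.846
  o-xylene: x = 0.591, y = 0.154
Drum-2 feed = drum-1 liquid: z₂ = (0.4092, 0.5908).
Drum 2:
Rachford–Rice: g(ψ₂) = Σ zᵢ(Kᵢ−1)/(1+ψ₂(Kᵢ−1)) = 0.
Check two-phase: ΣzᵢKᵢ = 1.950 > 1 and Σzᵢ/Kᵢ = 1.262 > 1, so g(0) = 0.950 > 0 and g(1) = -0.262 < 0.
Newton–Raphson from ψ₂ = 0.5:
  ψ₂ = 0.500: g = 0.1086, g' = -0.844 → ψ₂ = 0.629
  ψ₂ = 0.629: g = 0.0073, g' = -0.743 → ψ₂ = 0.638
Converged at ψ₂ = 0.638.
  cyclohexane: x = 0.139, y = 0.562
  o-xylene: x = 0.861, y = 0.438

y_o-xylene (drum 2) = 0.438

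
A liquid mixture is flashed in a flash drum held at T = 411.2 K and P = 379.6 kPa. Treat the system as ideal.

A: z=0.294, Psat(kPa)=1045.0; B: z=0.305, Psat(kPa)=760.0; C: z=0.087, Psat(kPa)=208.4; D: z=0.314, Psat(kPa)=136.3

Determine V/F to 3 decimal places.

Raoult's law: Kᵢ = Pᵢˢᵃᵗ/P = Pᵢˢᵃᵗ/379.6.
  K_A = 1045.0/379.6 = 2.75290, K_B = 760.0/379.6 = 2.00211, K_C = 208.4/379.6 = 0.54900, K_D = 136.3/379.6 = 0.35906
Material balance + equilibrium reduce to Σ zᵢ(Kᵢ−1)/(1+V/F(Kᵢ−1)) = 0.
g(0) = ΣzᵢKᵢ − 1 = 0.581 and g(1) = 1 − Σzᵢ/Kᵢ = -0.292, so a root lies in (0, 1).
Iterate (Newton) starting at V/F = 0.42:
  V/F = 0.420: g = 0.1881, g' = -0.720 → V/F = 0.681
  V/F = 0.681: g = 0.0026, g' = -0.739 → V/F = 0.685
Converged at V/F = 0.685.

V/F = 0.685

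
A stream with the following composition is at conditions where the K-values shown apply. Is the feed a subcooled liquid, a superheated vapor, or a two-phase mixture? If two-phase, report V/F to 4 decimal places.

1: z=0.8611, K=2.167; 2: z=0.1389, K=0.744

ΣzᵢKᵢ = 1.9693; Σzᵢ/Kᵢ = 0.5841.
Since Σzᵢ/Kᵢ < 1 the mixture is above its dew point — single vapor phase.

superheated vapor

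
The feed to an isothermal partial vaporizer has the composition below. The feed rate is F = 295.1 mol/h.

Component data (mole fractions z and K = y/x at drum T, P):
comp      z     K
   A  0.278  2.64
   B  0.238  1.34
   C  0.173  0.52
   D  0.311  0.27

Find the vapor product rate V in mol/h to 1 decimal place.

V = 84.8 mol/h

Let ψ = V/F and solve Σ zᵢ(Kᵢ−1)/(1+ψ(Kᵢ−1)) = 0.
Check two-phase: ΣzᵢKᵢ = 1.227 > 1 and Σzᵢ/Kᵢ = 1.767 > 1, so g(0) = 0.227 > 0 and g(1) = -0.767 < 0.
Newton–Raphson from ψ = 0.5:
  ψ = 0.500: g = -0.1471, g' = -0.726 → ψ = 0.297
  ψ = 0.297: g = -0.0069, g' = -0.685 → ψ = 0.287
Converged at ψ = 0.287.
Then V = ψ·F = 0.2873·295.1 = 84.8 mol/h and L = F − V = 210.3 mol/h.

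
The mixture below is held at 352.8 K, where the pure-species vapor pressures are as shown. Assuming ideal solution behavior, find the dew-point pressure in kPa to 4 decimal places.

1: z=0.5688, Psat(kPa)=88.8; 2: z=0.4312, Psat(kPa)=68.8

At the dew point ψ → 1, so Σzᵢ/Kᵢ = 1 with Kᵢ = Pᵢˢᵃᵗ/P ⇒ 1/P = Σzᵢ/Pᵢˢᵃᵗ.
1/P = 0.5688/88.8 + 0.4312/68.8 = 0.0126728 ⇒ P = 78.9089 kPa

Pdew = 78.9089 kPa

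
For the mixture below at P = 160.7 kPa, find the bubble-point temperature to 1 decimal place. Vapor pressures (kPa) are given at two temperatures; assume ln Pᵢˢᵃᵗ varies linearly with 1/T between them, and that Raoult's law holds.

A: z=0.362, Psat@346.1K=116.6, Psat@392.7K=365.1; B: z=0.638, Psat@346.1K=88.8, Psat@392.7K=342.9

Bubble-point temperature: ΣzᵢPᵢˢᵃᵗ(T) = P. Interpolate ln Pᵢˢᵃᵗ = aᵢ + bᵢ/T.
  T = 346.1 K: ΣzᵢPᵢˢᵃᵗ = 98.86 kPa
  T = 392.7 K: ΣzᵢPᵢˢᵃᵗ = 350.94 kPa
  T = 369.4 K: ΣzᵢPᵢˢᵃᵗ = 193.60 kPa
  T = 357.8 K: ΣzᵢPᵢˢᵃᵗ = 140.02 kPa
  T = 363.6 K: ΣzᵢPᵢˢᵃᵗ = 165.06 kPa
  T = 360.7 K: ΣzᵢPᵢˢᵃᵗ = 152.12 kPa
Interpolating between 360.7 K and 363.6 K gives T ≈ 362.6 K.

T = 362.6 K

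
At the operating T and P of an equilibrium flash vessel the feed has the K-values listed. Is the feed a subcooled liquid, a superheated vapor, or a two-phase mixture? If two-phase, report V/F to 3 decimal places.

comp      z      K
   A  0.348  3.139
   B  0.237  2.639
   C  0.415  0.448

two-phase, V/F = 0.843

ΣzᵢKᵢ = 1.904; Σzᵢ/Kᵢ = 1.127.
Both exceed 1, so a two-phase solution exists.
Newton–Raphson from ψ = 0.5:
  ψ = 0.500: g = 0.2568, g' = -0.805 → ψ = 0.819
  ψ = 0.819: g = 0.0184, g' = -0.747 → ψ = 0.843
Converged at ψ = 0.843.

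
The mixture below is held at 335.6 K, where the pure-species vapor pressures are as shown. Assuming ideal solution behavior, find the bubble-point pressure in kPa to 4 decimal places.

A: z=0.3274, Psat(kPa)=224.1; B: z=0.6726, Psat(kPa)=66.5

Pbub = 118.0982 kPa

At the bubble point ψ → 0, so ΣzᵢKᵢ = 1 with Kᵢ = Pᵢˢᵃᵗ/P ⇒ P = ΣzᵢPᵢˢᵃᵗ.
P = 0.3274·224.1 + 0.6726·66.5 = 118.0982 kPa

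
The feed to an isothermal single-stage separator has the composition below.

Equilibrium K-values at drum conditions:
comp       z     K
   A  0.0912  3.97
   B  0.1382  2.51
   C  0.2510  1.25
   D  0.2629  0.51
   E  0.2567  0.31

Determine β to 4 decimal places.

Iterate (Newton) starting at β = 0.5:
  β = 0.5000: g = -0.15736, g' = -0.6406 → β = 0.2544
  β = 0.2544: g = 0.00209, g' = -0.7016 → β = 0.2573
Converged at β = 0.2573.

β = 0.2573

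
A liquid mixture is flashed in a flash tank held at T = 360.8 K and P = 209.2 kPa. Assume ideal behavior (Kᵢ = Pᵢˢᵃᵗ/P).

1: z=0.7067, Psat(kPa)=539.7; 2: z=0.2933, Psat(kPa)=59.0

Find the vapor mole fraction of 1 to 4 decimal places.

y_1 = 0.8061

Raoult's law: Kᵢ = Pᵢˢᵃᵗ/P = Pᵢˢᵃᵗ/209.2.
  K_1 = 539.7/209.2 = 2.579828, K_2 = 59.0/209.2 = 0.282027
Let β = V/F and solve Σ zᵢ(Kᵢ−1)/(1+β(Kᵢ−1)) = 0.
Feasibility: ΣzᵢKᵢ = 1.9059, Σzᵢ/Kᵢ = 1.3139 — both > 1, two phases present.
Binary case is linear: z₁(K₁−1)(1+β(K₂−1)) + z₂(K₂−1)(1+β(K₁−1)) = 0
⇒ β = [z₁(K₁−1)+z₂(K₂−1)] / [−(K₁−1)(K₂−1)] = 0.90588/1.13427 = 0.7986
Compositions from xᵢ = zᵢ/(1+β(Kᵢ−1)), yᵢ = Kᵢxᵢ:
  1: x = 0.3125, y = 0.8061
  2: x = 0.6875, y = 0.1939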